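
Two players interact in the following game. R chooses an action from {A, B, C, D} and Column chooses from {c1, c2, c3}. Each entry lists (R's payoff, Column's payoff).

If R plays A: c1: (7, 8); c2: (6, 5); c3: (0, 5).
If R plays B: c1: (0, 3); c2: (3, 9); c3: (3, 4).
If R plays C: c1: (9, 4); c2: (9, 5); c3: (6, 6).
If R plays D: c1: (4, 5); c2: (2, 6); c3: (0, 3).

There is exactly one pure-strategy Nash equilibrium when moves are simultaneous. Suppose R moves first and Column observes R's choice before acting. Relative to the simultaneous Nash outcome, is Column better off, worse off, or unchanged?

Solve by backward induction (R leads).
- A → Column plays c1 (best of 8, 5, 5); R gets 7.
- B → Column plays c2 (best of 3, 9, 4); R gets 3.
- C → Column plays c3 (best of 4, 5, 6); R gets 6.
- D → Column plays c2 (best of 5, 6, 3); R gets 2.
Among 7, 3, 6, 2, the best is 7 at A. Subgame-perfect outcome: (A, c1) with payoffs (7, 8).
Now find the simultaneous Nash equilibrium.
R's best replies: c1→C; c2→C; c3→C.
Column's best replies: A→c1; B→c2; C→c3; D→c2.
Only (C, c3) has each player best-responding; Nash payoffs (6, 6).
Column earns 8 sequentially versus 6 at the Nash outcome: better off.

better off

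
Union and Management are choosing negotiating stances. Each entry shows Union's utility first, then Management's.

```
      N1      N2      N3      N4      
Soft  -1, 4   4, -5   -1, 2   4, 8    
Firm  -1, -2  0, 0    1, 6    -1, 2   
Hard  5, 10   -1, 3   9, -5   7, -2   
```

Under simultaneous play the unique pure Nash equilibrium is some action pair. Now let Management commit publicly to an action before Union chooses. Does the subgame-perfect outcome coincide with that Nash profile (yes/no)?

Union best-responds to each possible Management move:
- N1: Union compares -1, -1, 5 and picks Hard; Management would get 10.
- N2: Union compares 4, 0, -1 and picks Soft; Management would get -5.
- N3: Union compares -1, 1, 9 and picks Hard; Management would get -5.
- N4: Union compares 4, -1, 7 and picks Hard; Management would get -2.
Maximizing over 10, -5, -5, -2, Management chooses N1. Subgame-perfect outcome: (Hard, N1) with payoffs (5, 10).
Under simultaneous play:
Union's best replies: N1→Hard; N2→Soft; N3→Hard; N4→Hard.
Management's best replies: Soft→N4; Firm→N3; Hard→N1.
Only (Hard, N1) has each player best-responding; Nash payoffs (5, 10).
Sequential outcome (Hard, N1) coincides with the Nash profile (Hard, N1).

yes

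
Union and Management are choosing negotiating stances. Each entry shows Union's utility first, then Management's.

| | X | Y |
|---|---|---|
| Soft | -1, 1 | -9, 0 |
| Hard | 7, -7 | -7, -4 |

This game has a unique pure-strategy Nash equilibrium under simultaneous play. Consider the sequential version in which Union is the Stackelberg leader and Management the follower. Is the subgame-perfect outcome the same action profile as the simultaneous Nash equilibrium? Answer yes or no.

no

Management best-responds to each possible Union move:
- Soft → Management plays X (best of 1, 0); Union gets -1.
- Hard → Management plays Y (best of -7, -4); Union gets -7.
Union's induced payoffs are -1, -7, so Union commits to Soft. Subgame-perfect outcome: (Soft, X) with payoffs (-1, 1).
Now find the simultaneous Nash equilibrium.
Union's best replies: X→Hard; Y→Hard.
Management's best replies: Soft→X; Hard→Y.
The unique mutual best reply is (Hard, Y), giving (-7, -4).
Sequential outcome (Soft, X) differs from the Nash profile (Hard, Y).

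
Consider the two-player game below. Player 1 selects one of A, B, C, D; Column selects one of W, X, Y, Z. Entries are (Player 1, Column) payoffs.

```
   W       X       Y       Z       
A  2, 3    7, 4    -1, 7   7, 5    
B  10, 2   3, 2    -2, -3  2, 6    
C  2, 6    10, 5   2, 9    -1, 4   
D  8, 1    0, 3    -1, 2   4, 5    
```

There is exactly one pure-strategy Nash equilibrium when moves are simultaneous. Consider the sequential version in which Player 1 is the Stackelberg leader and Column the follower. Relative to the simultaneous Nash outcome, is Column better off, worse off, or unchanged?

Solve by backward induction (Player 1 leads).
- A: Column compares 3, 4, 7, 5 and picks Y; Player 1 would get -1.
- B: Column compares 2, 2, -3, 6 and picks Z; Player 1 would get 2.
- C: Column compares 6, 5, 9, 4 and picks Y; Player 1 would get 2.
- D: Column compares 1, 3, 2, 5 and picks Z; Player 1 would get 4.
Player 1's induced payoffs are -1, 2, 2, 4, so Player 1 commits to D. Subgame-perfect outcome: (D, Z) with payoffs (4, 5).
For the simultaneous game, intersect best replies.
Player 1's best replies: W→B; X→C; Y→C; Z→A.
Column's best replies: A→Y; B→Z; C→Y; D→Z.
Only (C, Y) has each player best-responding; Nash payoffs (2, 9).
Column earns 5 sequentially versus 9 at the Nash outcome: worse off.

worse off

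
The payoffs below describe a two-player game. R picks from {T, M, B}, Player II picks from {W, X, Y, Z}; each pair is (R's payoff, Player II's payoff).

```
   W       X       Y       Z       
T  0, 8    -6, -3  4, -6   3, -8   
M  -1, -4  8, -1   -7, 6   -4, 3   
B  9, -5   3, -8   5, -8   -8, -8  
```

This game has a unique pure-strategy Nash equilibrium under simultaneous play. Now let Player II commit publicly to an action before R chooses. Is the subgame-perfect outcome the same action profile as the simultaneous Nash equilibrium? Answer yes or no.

no

R best-responds to each possible Player II move:
- W: BR = B, leader payoff -5.
- X: BR = M, leader payoff -1.
- Y: BR = B, leader payoff -8.
- Z: BR = T, leader payoff -8.
Among -5, -1, -8, -8, the best is -1 at X. Subgame-perfect outcome: (M, X) with payoffs (8, -1).
Now find the simultaneous Nash equilibrium.
R's best replies: W→B; X→M; Y→B; Z→T.
Player II's best replies: T→W; M→Y; B→W.
Only (B, W) has each player best-responding; Nash payoffs (9, -5).
Sequential outcome (M, X) differs from the Nash profile (B, W).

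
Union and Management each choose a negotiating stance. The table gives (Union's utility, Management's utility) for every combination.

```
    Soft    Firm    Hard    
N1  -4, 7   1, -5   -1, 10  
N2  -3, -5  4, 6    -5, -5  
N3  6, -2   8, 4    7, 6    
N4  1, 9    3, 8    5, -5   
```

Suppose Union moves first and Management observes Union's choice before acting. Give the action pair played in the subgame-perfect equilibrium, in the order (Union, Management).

Solve by backward induction (Union leads).
- N1: Management compares 7, -5, 10 and picks Hard; Union would get -1.
- N2: Management compares -5, 6, -5 and picks Firm; Union would get 4.
- N3: Management compares -2, 4, 6 and picks Hard; Union would get 7.
- N4: Management compares 9, 8, -5 and picks Soft; Union would get 1.
Among -1, 4, 7, 1, the best is 7 at N3. Subgame-perfect outcome: (N3, Hard) with payoffs (7, 6).

(N3, Hard)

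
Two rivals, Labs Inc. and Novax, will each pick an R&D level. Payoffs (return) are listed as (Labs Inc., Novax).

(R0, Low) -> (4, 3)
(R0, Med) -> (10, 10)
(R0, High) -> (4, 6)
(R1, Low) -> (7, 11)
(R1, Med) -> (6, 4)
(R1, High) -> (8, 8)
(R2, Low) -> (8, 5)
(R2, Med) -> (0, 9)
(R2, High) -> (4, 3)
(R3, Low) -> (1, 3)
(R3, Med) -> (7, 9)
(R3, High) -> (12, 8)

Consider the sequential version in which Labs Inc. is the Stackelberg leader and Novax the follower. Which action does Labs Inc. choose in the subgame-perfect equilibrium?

Solve by backward induction (Labs Inc. leads).
- R0: BR = Med, leader payoff 10.
- R1: BR = Low, leader payoff 7.
- R2: BR = Med, leader payoff 0.
- R3: BR = Med, leader payoff 7.
Among 10, 7, 0, 7, the best is 10 at R0. Subgame-perfect outcome: (R0, Med) with payoffs (10, 10).

R0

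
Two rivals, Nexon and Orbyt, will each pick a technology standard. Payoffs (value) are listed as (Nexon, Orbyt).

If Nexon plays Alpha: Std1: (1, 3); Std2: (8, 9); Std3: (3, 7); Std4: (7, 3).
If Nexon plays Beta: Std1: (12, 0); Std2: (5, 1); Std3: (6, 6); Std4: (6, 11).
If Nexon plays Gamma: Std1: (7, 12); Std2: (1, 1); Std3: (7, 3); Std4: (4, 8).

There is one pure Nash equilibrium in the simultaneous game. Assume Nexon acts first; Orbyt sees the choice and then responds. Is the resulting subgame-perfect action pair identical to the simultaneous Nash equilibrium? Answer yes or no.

Orbyt best-responds to each possible Nexon move:
- Alpha → Orbyt plays Std2 (best of 3, 9, 7, 3); Nexon gets 8.
- Beta → Orbyt plays Std4 (best of 0, 1, 6, 11); Nexon gets 6.
- Gamma → Orbyt plays Std1 (best of 12, 1, 3, 8); Nexon gets 7.
Maximizing over 8, 6, 7, Nexon chooses Alpha. Subgame-perfect outcome: (Alpha, Std2) with payoffs (8, 9).
Under simultaneous play:
Nexon's best replies: Std1→Beta; Std2→Alpha; Std3→Gamma; Std4→Alpha.
Orbyt's best replies: Alpha→Std2; Beta→Std4; Gamma→Std1.
The unique mutual best reply is (Alpha, Std2), giving (8, 9).
Sequential outcome (Alpha, Std2) coincides with the Nash profile (Alpha, Std2).

yes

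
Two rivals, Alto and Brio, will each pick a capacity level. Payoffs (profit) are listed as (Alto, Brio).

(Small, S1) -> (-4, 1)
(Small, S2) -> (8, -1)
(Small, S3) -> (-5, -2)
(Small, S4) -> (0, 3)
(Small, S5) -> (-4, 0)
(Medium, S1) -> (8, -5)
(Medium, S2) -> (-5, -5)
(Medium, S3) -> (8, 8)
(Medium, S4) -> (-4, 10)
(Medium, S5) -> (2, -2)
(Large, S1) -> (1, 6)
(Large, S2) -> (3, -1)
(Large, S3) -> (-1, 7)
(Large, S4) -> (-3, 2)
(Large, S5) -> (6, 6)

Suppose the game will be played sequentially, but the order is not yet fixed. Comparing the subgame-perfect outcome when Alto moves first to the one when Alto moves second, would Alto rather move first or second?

If Alto leads: Brio's best replies are Small→S4, Medium→S4, Large→S3; Alto's induced payoffs 0, -4, -1; outcome (Small, S4), payoffs (0, 3).
If Brio leads: Alto's best replies are S1→Medium, S2→Small, S3→Medium, S4→Small, S5→Large; Brio's induced payoffs -5, -1, 8, 3, 6; outcome (Medium, S3), payoffs (8, 8).
Alto gets 0 moving first and 8 moving second, so Alto prefers to move second.

second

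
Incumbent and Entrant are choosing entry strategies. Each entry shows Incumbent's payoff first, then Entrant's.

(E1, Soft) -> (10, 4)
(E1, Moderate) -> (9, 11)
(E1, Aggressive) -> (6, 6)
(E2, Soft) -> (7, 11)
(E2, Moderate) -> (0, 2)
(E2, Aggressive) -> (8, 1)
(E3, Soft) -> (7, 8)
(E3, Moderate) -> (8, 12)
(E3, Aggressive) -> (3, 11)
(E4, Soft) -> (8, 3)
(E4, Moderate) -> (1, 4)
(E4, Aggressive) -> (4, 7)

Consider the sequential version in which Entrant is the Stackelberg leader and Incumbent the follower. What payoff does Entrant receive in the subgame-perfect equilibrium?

Backward induction with Entrant moving first.
- Soft: Incumbent compares 10, 7, 7, 8 and picks E1; Entrant would get 4.
- Moderate: Incumbent compares 9, 0, 8, 1 and picks E1; Entrant would get 11.
- Aggressive: Incumbent compares 6, 8, 3, 4 and picks E2; Entrant would get 1.
Among 4, 11, 1, the best is 11 at Moderate. Subgame-perfect outcome: (E1, Moderate) with payoffs (9, 11).

11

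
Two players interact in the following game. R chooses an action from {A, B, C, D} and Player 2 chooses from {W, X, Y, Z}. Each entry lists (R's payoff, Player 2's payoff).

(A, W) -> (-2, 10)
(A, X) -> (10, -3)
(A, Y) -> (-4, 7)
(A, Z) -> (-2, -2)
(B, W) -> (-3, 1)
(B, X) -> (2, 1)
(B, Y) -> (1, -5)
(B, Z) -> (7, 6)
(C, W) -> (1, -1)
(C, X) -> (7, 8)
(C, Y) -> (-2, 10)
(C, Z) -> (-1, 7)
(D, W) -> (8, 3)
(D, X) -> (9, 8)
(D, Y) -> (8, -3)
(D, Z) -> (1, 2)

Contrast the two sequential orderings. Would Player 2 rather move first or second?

second

If R leads: Player 2's best replies are A→W, B→Z, C→Y, D→X; R's induced payoffs -2, 7, -2, 9; outcome (D, X), payoffs (9, 8).
If Player 2 leads: R's best replies are W→D, X→A, Y→D, Z→B; Player 2's induced payoffs 3, -3, -3, 6; outcome (B, Z), payoffs (7, 6).
Player 2 gets 6 moving first and 8 moving second, so Player 2 prefers to move second.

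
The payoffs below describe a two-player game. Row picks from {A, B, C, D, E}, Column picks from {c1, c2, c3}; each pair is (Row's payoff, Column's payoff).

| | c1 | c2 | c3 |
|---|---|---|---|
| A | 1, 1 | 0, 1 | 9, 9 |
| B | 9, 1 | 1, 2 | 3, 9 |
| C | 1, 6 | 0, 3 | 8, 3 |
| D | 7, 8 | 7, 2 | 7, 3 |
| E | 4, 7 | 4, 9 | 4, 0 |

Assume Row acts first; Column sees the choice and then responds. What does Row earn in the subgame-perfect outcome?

9

Column best-responds to each possible Row move:
- A: Column compares 1, 1, 9 and picks c3; Row would get 9.
- B: Column compares 1, 2, 9 and picks c3; Row would get 3.
- C: Column compares 6, 3, 3 and picks c1; Row would get 1.
- D: Column compares 8, 2, 3 and picks c1; Row would get 7.
- E: Column compares 7, 9, 0 and picks c2; Row would get 4.
Maximizing over 9, 3, 1, 7, 4, Row chooses A. Subgame-perfect outcome: (A, c3) with payoffs (9, 9).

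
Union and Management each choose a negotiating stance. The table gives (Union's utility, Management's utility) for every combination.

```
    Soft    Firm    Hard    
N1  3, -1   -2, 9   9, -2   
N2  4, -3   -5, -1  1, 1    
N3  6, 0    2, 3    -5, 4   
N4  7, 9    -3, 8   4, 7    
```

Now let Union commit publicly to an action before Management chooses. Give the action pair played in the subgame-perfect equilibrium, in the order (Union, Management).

Solve by backward induction (Union leads).
- N1: BR = Firm, leader payoff -2.
- N2: BR = Hard, leader payoff 1.
- N3: BR = Hard, leader payoff -5.
- N4: BR = Soft, leader payoff 7.
Maximizing over -2, 1, -5, 7, Union chooses N4. Subgame-perfect outcome: (N4, Soft) with payoffs (7, 9).

(N4, Soft)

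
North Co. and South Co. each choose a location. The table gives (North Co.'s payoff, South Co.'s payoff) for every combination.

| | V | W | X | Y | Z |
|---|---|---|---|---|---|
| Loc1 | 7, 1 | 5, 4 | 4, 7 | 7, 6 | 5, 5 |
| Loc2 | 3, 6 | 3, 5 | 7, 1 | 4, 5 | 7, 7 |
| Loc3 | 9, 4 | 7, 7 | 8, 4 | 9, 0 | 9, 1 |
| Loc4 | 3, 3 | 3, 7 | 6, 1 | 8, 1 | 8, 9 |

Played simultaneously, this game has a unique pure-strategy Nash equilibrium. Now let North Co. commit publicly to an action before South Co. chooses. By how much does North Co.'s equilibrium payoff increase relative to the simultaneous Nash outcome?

1

Work backward from South Co.'s decision.
- Loc1: BR = X, leader payoff 4.
- Loc2: BR = Z, leader payoff 7.
- Loc3: BR = W, leader payoff 7.
- Loc4: BR = Z, leader payoff 8.
North Co.'s induced payoffs are 4, 7, 7, 8, so North Co. commits to Loc4. Subgame-perfect outcome: (Loc4, Z) with payoffs (8, 9).
Now find the simultaneous Nash equilibrium.
North Co.'s best replies: V→Loc3; W→Loc3; X→Loc3; Y→Loc3; Z→Loc3.
South Co.'s best replies: Loc1→X; Loc2→Z; Loc3→W; Loc4→Z.
The unique mutual best reply is (Loc3, W), giving (7, 7).
North Co.'s commitment gain: 8 − 7 = 1.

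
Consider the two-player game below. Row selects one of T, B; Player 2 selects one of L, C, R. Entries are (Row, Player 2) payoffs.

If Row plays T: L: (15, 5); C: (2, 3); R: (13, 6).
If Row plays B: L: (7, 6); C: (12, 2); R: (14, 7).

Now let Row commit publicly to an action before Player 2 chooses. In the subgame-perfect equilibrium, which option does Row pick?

Player 2 best-responds to each possible Row move:
- T: Player 2 compares 5, 3, 6 and picks R; Row would get 13.
- B: Player 2 compares 6, 2, 7 and picks R; Row would get 14.
Row's induced payoffs are 13, 14, so Row commits to B. Subgame-perfect outcome: (B, R) with payoffs (14, 7).

B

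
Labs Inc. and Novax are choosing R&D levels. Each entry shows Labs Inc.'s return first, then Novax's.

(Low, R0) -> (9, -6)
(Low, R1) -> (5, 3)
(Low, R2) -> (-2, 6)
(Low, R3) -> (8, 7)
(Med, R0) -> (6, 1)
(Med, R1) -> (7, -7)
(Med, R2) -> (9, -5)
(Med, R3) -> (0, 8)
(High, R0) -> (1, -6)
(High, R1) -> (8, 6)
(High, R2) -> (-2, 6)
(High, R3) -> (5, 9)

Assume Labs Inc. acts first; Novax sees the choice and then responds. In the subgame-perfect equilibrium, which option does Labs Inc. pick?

Backward induction with Labs Inc. moving first.
- Low: Novax compares -6, 3, 6, 7 and picks R3; Labs Inc. would get 8.
- Med: Novax compares 1, -7, -5, 8 and picks R3; Labs Inc. would get 0.
- High: Novax compares -6, 6, 6, 9 and picks R3; Labs Inc. would get 5.
Among 8, 0, 5, the best is 8 at Low. Subgame-perfect outcome: (Low, R3) with payoffs (8, 7).

Low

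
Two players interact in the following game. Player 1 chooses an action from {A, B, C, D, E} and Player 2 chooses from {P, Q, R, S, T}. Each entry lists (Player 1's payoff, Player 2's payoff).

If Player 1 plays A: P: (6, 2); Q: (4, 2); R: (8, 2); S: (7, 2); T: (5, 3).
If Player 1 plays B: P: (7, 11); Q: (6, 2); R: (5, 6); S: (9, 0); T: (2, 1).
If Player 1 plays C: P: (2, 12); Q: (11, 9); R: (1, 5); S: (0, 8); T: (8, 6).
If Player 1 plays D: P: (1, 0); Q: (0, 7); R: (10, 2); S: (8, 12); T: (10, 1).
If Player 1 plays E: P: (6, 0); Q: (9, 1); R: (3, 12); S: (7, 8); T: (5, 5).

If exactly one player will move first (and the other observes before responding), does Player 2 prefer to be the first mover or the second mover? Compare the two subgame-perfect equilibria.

second

If Player 1 leads: Player 2's best replies are A→T, B→P, C→P, D→S, E→R; Player 1's induced payoffs 5, 7, 2, 8, 3; outcome (D, S), payoffs (8, 12).
If Player 2 leads: Player 1's best replies are P→B, Q→C, R→D, S→B, T→D; Player 2's induced payoffs 11, 9, 2, 0, 1; outcome (B, P), payoffs (7, 11).
Player 2 gets 11 moving first and 12 moving second, so Player 2 prefers to move second.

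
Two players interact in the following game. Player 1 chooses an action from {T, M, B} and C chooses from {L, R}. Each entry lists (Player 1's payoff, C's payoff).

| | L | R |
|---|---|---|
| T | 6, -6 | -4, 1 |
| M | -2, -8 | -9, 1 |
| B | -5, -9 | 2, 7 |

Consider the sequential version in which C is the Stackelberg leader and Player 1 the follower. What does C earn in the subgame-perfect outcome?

Backward induction with C moving first.
- L → Player 1 plays T (best of 6, -2, -5); C gets -6.
- R → Player 1 plays B (best of -4, -9, 2); C gets 7.
C's induced payoffs are -6, 7, so C commits to R. Subgame-perfect outcome: (B, R) with payoffs (2, 7).

7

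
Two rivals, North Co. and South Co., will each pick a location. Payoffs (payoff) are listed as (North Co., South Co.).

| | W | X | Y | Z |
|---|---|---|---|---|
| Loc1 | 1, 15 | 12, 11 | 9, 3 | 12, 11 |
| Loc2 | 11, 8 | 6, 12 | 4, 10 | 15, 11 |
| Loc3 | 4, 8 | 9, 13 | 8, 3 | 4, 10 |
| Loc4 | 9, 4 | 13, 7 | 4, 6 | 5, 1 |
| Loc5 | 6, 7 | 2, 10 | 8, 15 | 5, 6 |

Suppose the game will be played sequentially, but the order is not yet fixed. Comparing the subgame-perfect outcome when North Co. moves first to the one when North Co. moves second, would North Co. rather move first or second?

second

If North Co. leads: South Co.'s best replies are Loc1→W, Loc2→X, Loc3→X, Loc4→X, Loc5→Y; North Co.'s induced payoffs 1, 6, 9, 13, 8; outcome (Loc4, X), payoffs (13, 7).
If South Co. leads: North Co.'s best replies are W→Loc2, X→Loc4, Y→Loc1, Z→Loc2; South Co.'s induced payoffs 8, 7, 3, 11; outcome (Loc2, Z), payoffs (15, 11).
North Co. gets 13 moving first and 15 moving second, so North Co. prefers to move second.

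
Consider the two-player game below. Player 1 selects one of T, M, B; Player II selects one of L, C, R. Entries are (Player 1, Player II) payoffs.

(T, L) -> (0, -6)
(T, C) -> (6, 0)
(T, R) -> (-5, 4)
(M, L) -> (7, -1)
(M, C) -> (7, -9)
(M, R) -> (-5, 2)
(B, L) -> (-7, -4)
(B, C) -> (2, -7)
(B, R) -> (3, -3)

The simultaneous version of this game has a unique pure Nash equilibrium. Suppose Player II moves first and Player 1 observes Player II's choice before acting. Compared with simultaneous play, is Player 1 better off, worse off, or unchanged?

better off

Backward induction with Player II moving first.
- L: Player 1 compares 0, 7, -7 and picks M; Player II would get -1.
- C: Player 1 compares 6, 7, 2 and picks M; Player II would get -9.
- R: Player 1 compares -5, -5, 3 and picks B; Player II would get -3.
Among -1, -9, -3, the best is -1 at L. Subgame-perfect outcome: (M, L) with payoffs (7, -1).
For the simultaneous game, intersect best replies.
Player 1's best replies: L→M; C→M; R→B.
Player II's best replies: T→R; M→R; B→R.
Only (B, R) has each player best-responding; Nash payoffs (3, -3).
Player 1 earns 7 sequentially versus 3 at the Nash outcome: better off.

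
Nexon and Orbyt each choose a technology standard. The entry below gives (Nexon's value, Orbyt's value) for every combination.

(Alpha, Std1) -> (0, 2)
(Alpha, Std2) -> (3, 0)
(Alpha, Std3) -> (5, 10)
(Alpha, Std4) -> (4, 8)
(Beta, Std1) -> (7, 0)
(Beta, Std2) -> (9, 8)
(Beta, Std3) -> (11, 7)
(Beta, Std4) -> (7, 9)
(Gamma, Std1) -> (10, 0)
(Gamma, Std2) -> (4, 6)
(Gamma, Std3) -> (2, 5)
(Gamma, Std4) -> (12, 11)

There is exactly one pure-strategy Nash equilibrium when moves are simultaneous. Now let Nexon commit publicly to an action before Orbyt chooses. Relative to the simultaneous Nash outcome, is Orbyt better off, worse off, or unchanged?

unchanged

Work backward from Orbyt's decision.
- Alpha: BR = Std3, leader payoff 5.
- Beta: BR = Std4, leader payoff 7.
- Gamma: BR = Std4, leader payoff 12.
Maximizing over 5, 7, 12, Nexon chooses Gamma. Subgame-perfect outcome: (Gamma, Std4) with payoffs (12, 11).
Under simultaneous play:
Nexon's best replies: Std1→Gamma; Std2→Beta; Std3→Beta; Std4→Gamma.
Orbyt's best replies: Alpha→Std3; Beta→Std4; Gamma→Std4.
The unique mutual best reply is (Gamma, Std4), giving (12, 11).
Orbyt earns 11 sequentially versus 11 at the Nash outcome: unchanged.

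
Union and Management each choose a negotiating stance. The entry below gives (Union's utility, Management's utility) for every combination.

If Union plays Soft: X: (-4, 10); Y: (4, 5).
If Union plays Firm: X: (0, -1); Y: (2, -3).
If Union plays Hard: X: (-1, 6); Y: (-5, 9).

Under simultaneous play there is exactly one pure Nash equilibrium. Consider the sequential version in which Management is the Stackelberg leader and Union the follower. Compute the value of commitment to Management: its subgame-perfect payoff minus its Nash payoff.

6

Backward induction with Management moving first.
- X → Union plays Firm (best of -4, 0, -1); Management gets -1.
- Y → Union plays Soft (best of 4, 2, -5); Management gets 5.
Among -1, 5, the best is 5 at Y. Subgame-perfect outcome: (Soft, Y) with payoffs (4, 5).
For the simultaneous game, intersect best replies.
Union's best replies: X→Firm; Y→Soft.
Management's best replies: Soft→X; Firm→X; Hard→Y.
Only (Firm, X) has each player best-responding; Nash payoffs (0, -1).
Management's commitment gain: 5 − -1 = 6.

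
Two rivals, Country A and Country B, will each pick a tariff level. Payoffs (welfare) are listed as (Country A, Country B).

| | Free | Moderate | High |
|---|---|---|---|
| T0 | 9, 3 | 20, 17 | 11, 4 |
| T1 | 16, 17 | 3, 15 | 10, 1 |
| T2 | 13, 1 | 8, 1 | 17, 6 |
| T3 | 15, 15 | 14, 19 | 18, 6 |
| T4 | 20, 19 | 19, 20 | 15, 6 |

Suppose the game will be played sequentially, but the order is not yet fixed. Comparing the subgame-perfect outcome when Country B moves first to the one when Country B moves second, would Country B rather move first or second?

If Country A leads: Country B's best replies are T0→Moderate, T1→Free, T2→High, T3→Moderate, T4→Moderate; Country A's induced payoffs 20, 16, 17, 14, 19; outcome (T0, Moderate), payoffs (20, 17).
If Country B leads: Country A's best replies are Free→T4, Moderate→T0, High→T3; Country B's induced payoffs 19, 17, 6; outcome (T4, Free), payoffs (20, 19).
Country B gets 19 moving first and 17 moving second, so Country B prefers to move first.

first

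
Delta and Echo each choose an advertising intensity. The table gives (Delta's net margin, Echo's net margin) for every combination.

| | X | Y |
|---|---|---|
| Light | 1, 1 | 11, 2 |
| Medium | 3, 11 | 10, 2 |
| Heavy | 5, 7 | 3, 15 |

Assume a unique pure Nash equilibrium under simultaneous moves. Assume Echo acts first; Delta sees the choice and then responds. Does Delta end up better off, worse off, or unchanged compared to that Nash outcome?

Solve by backward induction (Echo leads).
- X: BR = Heavy, leader payoff 7.
- Y: BR = Light, leader payoff 2.
Among 7, 2, the best is 7 at X. Subgame-perfect outcome: (Heavy, X) with payoffs (5, 7).
Now find the simultaneous Nash equilibrium.
Delta's best replies: X→Heavy; Y→Light.
Echo's best replies: Light→Y; Medium→X; Heavy→Y.
The unique mutual best reply is (Light, Y), giving (11, 2).
Delta earns 5 sequentially versus 11 at the Nash outcome: worse off.

worse off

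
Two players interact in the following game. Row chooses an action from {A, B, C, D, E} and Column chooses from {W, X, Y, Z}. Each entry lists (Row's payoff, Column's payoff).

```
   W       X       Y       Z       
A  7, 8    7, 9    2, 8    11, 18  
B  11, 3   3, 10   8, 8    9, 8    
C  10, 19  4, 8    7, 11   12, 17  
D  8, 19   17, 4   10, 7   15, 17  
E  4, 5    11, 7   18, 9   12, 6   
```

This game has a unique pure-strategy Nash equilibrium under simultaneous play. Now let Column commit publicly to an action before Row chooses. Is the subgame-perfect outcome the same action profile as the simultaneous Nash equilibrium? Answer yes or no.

no

Solve by backward induction (Column leads).
- W → Row plays B (best of 7, 11, 10, 8, 4); Column gets 3.
- X → Row plays D (best of 7, 3, 4, 17, 11); Column gets 4.
- Y → Row plays E (best of 2, 8, 7, 10, 18); Column gets 9.
- Z → Row plays D (best of 11, 9, 12, 15, 12); Column gets 17.
Maximizing over 3, 4, 9, 17, Column chooses Z. Subgame-perfect outcome: (D, Z) with payoffs (15, 17).
Now find the simultaneous Nash equilibrium.
Row's best replies: W→B; X→D; Y→E; Z→D.
Column's best replies: A→Z; B→X; C→W; D→W; E→Y.
Only (E, Y) has each player best-responding; Nash payoffs (18, 9).
Sequential outcome (D, Z) differs from the Nash profile (E, Y).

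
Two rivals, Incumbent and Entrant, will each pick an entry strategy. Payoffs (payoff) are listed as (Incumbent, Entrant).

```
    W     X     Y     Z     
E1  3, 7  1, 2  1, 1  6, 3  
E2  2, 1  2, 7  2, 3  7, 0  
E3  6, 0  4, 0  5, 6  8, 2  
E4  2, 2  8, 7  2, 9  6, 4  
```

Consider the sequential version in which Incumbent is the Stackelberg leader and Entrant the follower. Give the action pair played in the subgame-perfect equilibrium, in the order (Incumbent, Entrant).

(E3, Y)

Entrant best-responds to each possible Incumbent move:
- E1: Entrant compares 7, 2, 1, 3 and picks W; Incumbent would get 3.
- E2: Entrant compares 1, 7, 3, 0 and picks X; Incumbent would get 2.
- E3: Entrant compares 0, 0, 6, 2 and picks Y; Incumbent would get 5.
- E4: Entrant compares 2, 7, 9, 4 and picks Y; Incumbent would get 2.
Maximizing over 3, 2, 5, 2, Incumbent chooses E3. Subgame-perfect outcome: (E3, Y) with payoffs (5, 6).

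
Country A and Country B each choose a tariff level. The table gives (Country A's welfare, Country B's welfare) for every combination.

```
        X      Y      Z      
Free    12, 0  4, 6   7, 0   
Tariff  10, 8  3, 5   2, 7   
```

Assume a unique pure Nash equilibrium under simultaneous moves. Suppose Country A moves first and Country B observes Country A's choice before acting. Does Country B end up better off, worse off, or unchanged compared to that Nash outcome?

Backward induction with Country A moving first.
- Free → Country B plays Y (best of 0, 6, 0); Country A gets 4.
- Tariff → Country B plays X (best of 8, 5, 7); Country A gets 10.
Maximizing over 4, 10, Country A chooses Tariff. Subgame-perfect outcome: (Tariff, X) with payoffs (10, 8).
Under simultaneous play:
Country A's best replies: X→Free; Y→Free; Z→Free.
Country B's best replies: Free→Y; Tariff→X.
Only (Free, Y) has each player best-responding; Nash payoffs (4, 6).
Country B earns 8 sequentially versus 6 at the Nash outcome: better off.

better off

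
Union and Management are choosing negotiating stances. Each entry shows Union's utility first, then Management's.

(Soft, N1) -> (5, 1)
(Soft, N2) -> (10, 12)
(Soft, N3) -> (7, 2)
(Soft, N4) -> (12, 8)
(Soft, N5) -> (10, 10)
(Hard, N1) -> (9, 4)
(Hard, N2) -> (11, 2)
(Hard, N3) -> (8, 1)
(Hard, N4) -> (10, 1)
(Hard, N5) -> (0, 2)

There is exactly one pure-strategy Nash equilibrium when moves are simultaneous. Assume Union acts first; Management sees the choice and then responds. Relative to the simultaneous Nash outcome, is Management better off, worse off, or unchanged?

Management best-responds to each possible Union move:
- Soft: BR = N2, leader payoff 10.
- Hard: BR = N1, leader payoff 9.
Union's induced payoffs are 10, 9, so Union commits to Soft. Subgame-perfect outcome: (Soft, N2) with payoffs (10, 12).
For the simultaneous game, intersect best replies.
Union's best replies: N1→Hard; N2→Hard; N3→Hard; N4→Soft; N5→Soft.
Management's best replies: Soft→N2; Hard→N1.
Only (Hard, N1) has each player best-responding; Nash payoffs (9, 4).
Management earns 12 sequentially versus 4 at the Nash outcome: better off.

better off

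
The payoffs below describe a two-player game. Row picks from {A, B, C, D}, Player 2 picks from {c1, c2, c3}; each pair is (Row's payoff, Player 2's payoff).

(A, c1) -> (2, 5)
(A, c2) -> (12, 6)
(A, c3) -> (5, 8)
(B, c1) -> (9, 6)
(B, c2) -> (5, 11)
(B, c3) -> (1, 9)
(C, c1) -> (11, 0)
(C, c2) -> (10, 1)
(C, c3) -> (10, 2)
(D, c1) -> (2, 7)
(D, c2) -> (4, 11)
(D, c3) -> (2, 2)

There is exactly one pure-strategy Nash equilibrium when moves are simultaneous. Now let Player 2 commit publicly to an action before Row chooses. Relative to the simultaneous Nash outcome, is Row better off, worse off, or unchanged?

Work backward from Row's decision.
- c1 → Row plays C (best of 2, 9, 11, 2); Player 2 gets 0.
- c2 → Row plays A (best of 12, 5, 10, 4); Player 2 gets 6.
- c3 → Row plays C (best of 5, 1, 10, 2); Player 2 gets 2.
Maximizing over 0, 6, 2, Player 2 chooses c2. Subgame-perfect outcome: (A, c2) with payoffs (12, 6).
For the simultaneous game, intersect best replies.
Row's best replies: c1→C; c2→A; c3→C.
Player 2's best replies: A→c3; B→c2; C→c3; D→c2.
The unique mutual best reply is (C, c3), giving (10, 2).
Row earns 12 sequentially versus 10 at the Nash outcome: better off.

better off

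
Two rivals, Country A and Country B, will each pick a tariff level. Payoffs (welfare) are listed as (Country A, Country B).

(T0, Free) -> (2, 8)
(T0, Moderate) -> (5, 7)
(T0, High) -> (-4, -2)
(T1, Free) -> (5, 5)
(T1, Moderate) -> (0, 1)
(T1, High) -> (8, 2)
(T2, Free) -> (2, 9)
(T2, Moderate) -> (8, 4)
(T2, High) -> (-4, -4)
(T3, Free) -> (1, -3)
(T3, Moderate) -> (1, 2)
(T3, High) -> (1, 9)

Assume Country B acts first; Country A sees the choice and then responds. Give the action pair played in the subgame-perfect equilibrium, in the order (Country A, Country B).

Backward induction with Country B moving first.
- Free → Country A plays T1 (best of 2, 5, 2, 1); Country B gets 5.
- Moderate → Country A plays T2 (best of 5, 0, 8, 1); Country B gets 4.
- High → Country A plays T1 (best of -4, 8, -4, 1); Country B gets 2.
Maximizing over 5, 4, 2, Country B chooses Free. Subgame-perfect outcome: (T1, Free) with payoffs (5, 5).

(T1, Free)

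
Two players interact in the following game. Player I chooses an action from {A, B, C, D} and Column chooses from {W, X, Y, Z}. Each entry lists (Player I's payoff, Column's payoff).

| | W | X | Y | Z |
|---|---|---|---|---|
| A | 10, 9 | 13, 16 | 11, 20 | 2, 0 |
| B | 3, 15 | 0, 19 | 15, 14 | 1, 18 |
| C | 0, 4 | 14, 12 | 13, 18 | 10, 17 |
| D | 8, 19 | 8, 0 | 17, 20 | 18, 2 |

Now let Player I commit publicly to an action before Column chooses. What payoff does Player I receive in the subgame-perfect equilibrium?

17

Column best-responds to each possible Player I move:
- A: BR = Y, leader payoff 11.
- B: BR = X, leader payoff 0.
- C: BR = Y, leader payoff 13.
- D: BR = Y, leader payoff 17.
Maximizing over 11, 0, 13, 17, Player I chooses D. Subgame-perfect outcome: (D, Y) with payoffs (17, 20).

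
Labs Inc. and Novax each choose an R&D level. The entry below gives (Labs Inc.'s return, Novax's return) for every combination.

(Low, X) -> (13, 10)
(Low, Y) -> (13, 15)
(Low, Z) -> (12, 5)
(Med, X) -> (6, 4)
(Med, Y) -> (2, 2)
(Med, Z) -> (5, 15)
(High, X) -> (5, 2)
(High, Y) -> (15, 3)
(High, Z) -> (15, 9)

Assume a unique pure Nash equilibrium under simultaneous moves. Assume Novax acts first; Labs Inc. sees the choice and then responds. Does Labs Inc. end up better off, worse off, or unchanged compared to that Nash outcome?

worse off

Labs Inc. best-responds to each possible Novax move:
- X: Labs Inc. compares 13, 6, 5 and picks Low; Novax would get 10.
- Y: Labs Inc. compares 13, 2, 15 and picks High; Novax would get 3.
- Z: Labs Inc. compares 12, 5, 15 and picks High; Novax would get 9.
Novax's induced payoffs are 10, 3, 9, so Novax commits to X. Subgame-perfect outcome: (Low, X) with payoffs (13, 10).
Under simultaneous play:
Labs Inc.'s best replies: X→Low; Y→High; Z→High.
Novax's best replies: Low→Y; Med→Z; High→Z.
The unique mutual best reply is (High, Z), giving (15, 9).
Labs Inc. earns 13 sequentially versus 15 at the Nash outcome: worse off.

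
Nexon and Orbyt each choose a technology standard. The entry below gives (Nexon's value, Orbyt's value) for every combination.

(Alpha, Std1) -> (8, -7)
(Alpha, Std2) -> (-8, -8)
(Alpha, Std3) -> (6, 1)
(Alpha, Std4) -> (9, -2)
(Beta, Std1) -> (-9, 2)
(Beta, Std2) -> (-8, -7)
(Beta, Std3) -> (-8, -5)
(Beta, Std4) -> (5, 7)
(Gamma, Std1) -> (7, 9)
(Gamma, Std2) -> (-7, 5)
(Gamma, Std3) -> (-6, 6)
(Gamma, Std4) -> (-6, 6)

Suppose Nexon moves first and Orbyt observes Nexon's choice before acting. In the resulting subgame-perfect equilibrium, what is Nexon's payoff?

Work backward from Orbyt's decision.
- Alpha: Orbyt compares -7, -8, 1, -2 and picks Std3; Nexon would get 6.
- Beta: Orbyt compares 2, -7, -5, 7 and picks Std4; Nexon would get 5.
- Gamma: Orbyt compares 9, 5, 6, 6 and picks Std1; Nexon would get 7.
Maximizing over 6, 5, 7, Nexon chooses Gamma. Subgame-perfect outcome: (Gamma, Std1) with payoffs (7, 9).

7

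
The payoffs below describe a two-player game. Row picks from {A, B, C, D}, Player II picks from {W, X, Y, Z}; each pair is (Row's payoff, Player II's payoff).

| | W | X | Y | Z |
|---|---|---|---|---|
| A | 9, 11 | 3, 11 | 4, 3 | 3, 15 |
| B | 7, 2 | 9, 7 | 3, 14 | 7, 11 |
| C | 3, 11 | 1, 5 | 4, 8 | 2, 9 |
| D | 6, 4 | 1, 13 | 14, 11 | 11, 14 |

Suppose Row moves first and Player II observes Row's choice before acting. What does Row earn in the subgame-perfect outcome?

Work backward from Player II's decision.
- A: Player II compares 11, 11, 3, 15 and picks Z; Row would get 3.
- B: Player II compares 2, 7, 14, 11 and picks Y; Row would get 3.
- C: Player II compares 11, 5, 8, 9 and picks W; Row would get 3.
- D: Player II compares 4, 13, 11, 14 and picks Z; Row would get 11.
Maximizing over 3, 3, 3, 11, Row chooses D. Subgame-perfect outcome: (D, Z) with payoffs (11, 14).

11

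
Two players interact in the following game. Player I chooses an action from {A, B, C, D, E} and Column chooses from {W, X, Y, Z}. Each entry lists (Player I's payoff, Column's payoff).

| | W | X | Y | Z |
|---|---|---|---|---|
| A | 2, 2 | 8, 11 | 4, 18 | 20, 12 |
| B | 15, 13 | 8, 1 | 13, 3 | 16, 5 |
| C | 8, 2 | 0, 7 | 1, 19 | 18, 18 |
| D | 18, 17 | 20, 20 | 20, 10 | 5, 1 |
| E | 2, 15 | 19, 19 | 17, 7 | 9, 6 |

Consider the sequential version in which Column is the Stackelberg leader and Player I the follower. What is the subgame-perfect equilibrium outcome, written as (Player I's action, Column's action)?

Solve by backward induction (Column leads).
- W: BR = D, leader payoff 17.
- X: BR = D, leader payoff 20.
- Y: BR = D, leader payoff 10.
- Z: BR = A, leader payoff 12.
Among 17, 20, 10, 12, the best is 20 at X. Subgame-perfect outcome: (D, X) with payoffs (20, 20).

(D, X)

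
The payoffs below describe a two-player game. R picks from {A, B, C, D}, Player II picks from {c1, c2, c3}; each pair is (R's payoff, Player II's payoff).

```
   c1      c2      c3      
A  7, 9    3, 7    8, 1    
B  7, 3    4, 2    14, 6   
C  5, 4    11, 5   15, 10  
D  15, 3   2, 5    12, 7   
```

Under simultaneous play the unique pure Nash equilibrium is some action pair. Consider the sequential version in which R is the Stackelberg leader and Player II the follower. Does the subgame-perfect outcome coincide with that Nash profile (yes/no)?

Solve by backward induction (R leads).
- A → Player II plays c1 (best of 9, 7, 1); R gets 7.
- B → Player II plays c3 (best of 3, 2, 6); R gets 14.
- C → Player II plays c3 (best of 4, 5, 10); R gets 15.
- D → Player II plays c3 (best of 3, 5, 7); R gets 12.
Among 7, 14, 15, 12, the best is 15 at C. Subgame-perfect outcome: (C, c3) with payoffs (15, 10).
Under simultaneous play:
R's best replies: c1→D; c2→C; c3→C.
Player II's best replies: A→c1; B→c3; C→c3; D→c3.
The unique mutual best reply is (C, c3), giving (15, 10).
Sequential outcome (C, c3) coincides with the Nash profile (C, c3).

yes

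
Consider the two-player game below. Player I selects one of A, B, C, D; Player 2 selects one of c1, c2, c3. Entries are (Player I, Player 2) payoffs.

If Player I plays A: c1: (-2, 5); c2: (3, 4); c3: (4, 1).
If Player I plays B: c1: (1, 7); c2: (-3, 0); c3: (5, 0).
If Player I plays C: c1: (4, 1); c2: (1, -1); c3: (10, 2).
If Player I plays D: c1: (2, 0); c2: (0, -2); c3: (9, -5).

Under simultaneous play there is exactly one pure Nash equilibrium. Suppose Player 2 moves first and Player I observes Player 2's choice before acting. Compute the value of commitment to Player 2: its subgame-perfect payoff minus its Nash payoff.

2

Solve by backward induction (Player 2 leads).
- c1 → Player I plays C (best of -2, 1, 4, 2); Player 2 gets 1.
- c2 → Player I plays A (best of 3, -3, 1, 0); Player 2 gets 4.
- c3 → Player I plays C (best of 4, 5, 10, 9); Player 2 gets 2.
Player 2's induced payoffs are 1, 4, 2, so Player 2 commits to c2. Subgame-perfect outcome: (A, c2) with payoffs (3, 4).
For the simultaneous game, intersect best replies.
Player I's best replies: c1→C; c2→A; c3→C.
Player 2's best replies: A→c1; B→c1; C→c3; D→c1.
The unique mutual best reply is (C, c3), giving (10, 2).
Player 2's commitment gain: 4 − 2 = 2.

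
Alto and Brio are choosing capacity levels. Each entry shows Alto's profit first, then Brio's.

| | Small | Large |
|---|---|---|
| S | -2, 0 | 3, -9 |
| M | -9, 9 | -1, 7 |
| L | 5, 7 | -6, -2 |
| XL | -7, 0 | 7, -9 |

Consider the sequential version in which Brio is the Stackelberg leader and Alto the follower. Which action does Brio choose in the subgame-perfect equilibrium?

Small

Work backward from Alto's decision.
- Small: Alto compares -2, -9, 5, -7 and picks L; Brio would get 7.
- Large: Alto compares 3, -1, -6, 7 and picks XL; Brio would get -9.
Brio's induced payoffs are 7, -9, so Brio commits to Small. Subgame-perfect outcome: (L, Small) with payoffs (5, 7).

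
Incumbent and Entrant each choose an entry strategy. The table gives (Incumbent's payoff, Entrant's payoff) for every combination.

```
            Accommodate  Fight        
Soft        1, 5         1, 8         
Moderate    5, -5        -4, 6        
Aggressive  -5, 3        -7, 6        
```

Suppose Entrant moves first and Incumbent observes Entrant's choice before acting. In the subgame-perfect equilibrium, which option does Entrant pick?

Solve by backward induction (Entrant leads).
- Accommodate: Incumbent compares 1, 5, -5 and picks Moderate; Entrant would get -5.
- Fight: Incumbent compares 1, -4, -7 and picks Soft; Entrant would get 8.
Among -5, 8, the best is 8 at Fight. Subgame-perfect outcome: (Soft, Fight) with payoffs (1, 8).

Fight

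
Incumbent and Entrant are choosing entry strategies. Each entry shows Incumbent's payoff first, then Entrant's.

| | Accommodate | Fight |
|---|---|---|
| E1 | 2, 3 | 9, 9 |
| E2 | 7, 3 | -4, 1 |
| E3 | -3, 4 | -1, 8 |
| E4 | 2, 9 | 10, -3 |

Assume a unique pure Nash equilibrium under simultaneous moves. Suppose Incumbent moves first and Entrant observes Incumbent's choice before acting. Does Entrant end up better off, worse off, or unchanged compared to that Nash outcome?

better off

Work backward from Entrant's decision.
- E1 → Entrant plays Fight (best of 3, 9); Incumbent gets 9.
- E2 → Entrant plays Accommodate (best of 3, 1); Incumbent gets 7.
- E3 → Entrant plays Fight (best of 4, 8); Incumbent gets -1.
- E4 → Entrant plays Accommodate (best of 9, -3); Incumbent gets 2.
Among 9, 7, -1, 2, the best is 9 at E1. Subgame-perfect outcome: (E1, Fight) with payoffs (9, 9).
For the simultaneous game, intersect best replies.
Incumbent's best replies: Accommodate→E2; Fight→E4.
Entrant's best replies: E1→Fight; E2→Accommodate; E3→Fight; E4→Accommodate.
Only (E2, Accommodate) has each player best-responding; Nash payoffs (7, 3).
Entrant earns 9 sequentially versus 3 at the Nash outcome: better off.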